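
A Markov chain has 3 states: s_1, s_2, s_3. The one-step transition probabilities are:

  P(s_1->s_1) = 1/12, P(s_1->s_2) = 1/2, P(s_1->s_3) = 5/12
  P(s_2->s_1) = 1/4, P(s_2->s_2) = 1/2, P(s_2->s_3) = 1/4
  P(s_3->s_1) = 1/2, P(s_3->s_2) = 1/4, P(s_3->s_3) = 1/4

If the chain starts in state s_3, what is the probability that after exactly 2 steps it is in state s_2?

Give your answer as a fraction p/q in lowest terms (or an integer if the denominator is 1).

Computing P^2 by repeated multiplication:
P^1 =
  s_1: [1/12, 1/2, 5/12]
  s_2: [1/4, 1/2, 1/4]
  s_3: [1/2, 1/4, 1/4]
P^2 =
  s_1: [49/144, 19/48, 19/72]
  s_2: [13/48, 7/16, 7/24]
  s_3: [11/48, 7/16, 1/3]

(P^2)[s_3 -> s_2] = 7/16

Answer: 7/16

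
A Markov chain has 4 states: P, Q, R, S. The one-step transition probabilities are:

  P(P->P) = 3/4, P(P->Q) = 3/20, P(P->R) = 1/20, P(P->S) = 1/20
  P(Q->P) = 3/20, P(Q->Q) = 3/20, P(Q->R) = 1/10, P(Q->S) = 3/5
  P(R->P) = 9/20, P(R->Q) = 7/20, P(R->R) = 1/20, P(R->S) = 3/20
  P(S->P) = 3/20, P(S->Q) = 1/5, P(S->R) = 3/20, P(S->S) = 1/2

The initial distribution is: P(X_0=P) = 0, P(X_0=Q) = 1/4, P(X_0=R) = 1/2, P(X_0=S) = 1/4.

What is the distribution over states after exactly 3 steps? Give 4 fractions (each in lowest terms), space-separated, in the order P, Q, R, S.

Propagating the distribution step by step (d_{t+1} = d_t * P):
d_0 = (P=0, Q=1/4, R=1/2, S=1/4)
  d_1[P] = 0*3/4 + 1/4*3/20 + 1/2*9/20 + 1/4*3/20 = 3/10
  d_1[Q] = 0*3/20 + 1/4*3/20 + 1/2*7/20 + 1/4*1/5 = 21/80
  d_1[R] = 0*1/20 + 1/4*1/10 + 1/2*1/20 + 1/4*3/20 = 7/80
  d_1[S] = 0*1/20 + 1/4*3/5 + 1/2*3/20 + 1/4*1/2 = 7/20
d_1 = (P=3/10, Q=21/80, R=7/80, S=7/20)
  d_2[P] = 3/10*3/4 + 21/80*3/20 + 7/80*9/20 + 7/20*3/20 = 57/160
  d_2[Q] = 3/10*3/20 + 21/80*3/20 + 7/80*7/20 + 7/20*1/5 = 37/200
  d_2[R] = 3/10*1/20 + 21/80*1/10 + 7/80*1/20 + 7/20*3/20 = 157/1600
  d_2[S] = 3/10*1/20 + 21/80*3/5 + 7/80*3/20 + 7/20*1/2 = 577/1600
d_2 = (P=57/160, Q=37/200, R=157/1600, S=577/1600)
  d_3[P] = 57/160*3/4 + 37/200*3/20 + 157/1600*9/20 + 577/1600*3/20 = 6291/16000
  d_3[Q] = 57/160*3/20 + 37/200*3/20 + 157/1600*7/20 + 577/1600*1/5 = 1201/6400
  d_3[R] = 57/160*1/20 + 37/200*1/10 + 157/1600*1/20 + 577/1600*3/20 = 61/640
  d_3[S] = 57/160*1/20 + 37/200*3/5 + 157/1600*3/20 + 577/1600*1/2 = 10363/32000
d_3 = (P=6291/16000, Q=1201/6400, R=61/640, S=10363/32000)

Answer: 6291/16000 1201/6400 61/640 10363/32000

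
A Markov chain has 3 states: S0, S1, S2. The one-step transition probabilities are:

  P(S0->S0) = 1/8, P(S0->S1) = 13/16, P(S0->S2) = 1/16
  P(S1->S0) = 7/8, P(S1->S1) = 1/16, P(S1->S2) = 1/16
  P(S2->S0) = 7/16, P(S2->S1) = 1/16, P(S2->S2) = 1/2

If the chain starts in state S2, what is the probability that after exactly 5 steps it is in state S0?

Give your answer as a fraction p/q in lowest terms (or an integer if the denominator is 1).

Answer: 65709/131072

Derivation:
Computing P^5 by repeated multiplication:
P^1 =
  S0: [1/8, 13/16, 1/16]
  S1: [7/8, 1/16, 1/16]
  S2: [7/16, 1/16, 1/2]
P^2 =
  S0: [193/256, 5/32, 23/256]
  S1: [49/256, 23/32, 23/256]
  S2: [21/64, 25/64, 9/32]
P^3 =
  S0: [1107/4096, 643/1024, 417/4096]
  S1: [2835/4096, 211/1024, 417/4096]
  S2: [259/512, 79/256, 95/512]
P^4 =
  S0: [41141/65536, 4345/16384, 7015/65536]
  S1: [20405/65536, 9529/16384, 7015/65536]
  S2: [3395/8192, 905/2048, 1177/8192]
P^5 =
  S0: [374707/1048576, 139807/262144, 114641/1048576]
  S1: [623539/1048576, 77599/262144, 114641/1048576]
  S2: [65709/131072, 12233/32768, 16431/131072]

(P^5)[S2 -> S0] = 65709/131072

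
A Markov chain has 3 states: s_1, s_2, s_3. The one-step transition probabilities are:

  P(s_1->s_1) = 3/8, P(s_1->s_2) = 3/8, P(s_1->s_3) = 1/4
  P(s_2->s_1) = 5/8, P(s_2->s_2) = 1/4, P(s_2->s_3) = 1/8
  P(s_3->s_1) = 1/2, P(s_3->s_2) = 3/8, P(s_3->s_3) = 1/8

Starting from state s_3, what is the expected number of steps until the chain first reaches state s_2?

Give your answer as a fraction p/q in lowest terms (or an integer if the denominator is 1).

Answer: 8/3

Derivation:
Let h_i = expected steps to first reach s_2 from state i.
Boundary: h_s_2 = 0.
First-step equations for the other states:
  h_s_1 = 1 + 3/8*h_s_1 + 3/8*h_s_2 + 1/4*h_s_3
  h_s_3 = 1 + 1/2*h_s_1 + 3/8*h_s_2 + 1/8*h_s_3

Substituting h_s_2 = 0 and rearranging gives the linear system (I - Q) h = 1:
  [5/8, -1/4] . (h_s_1, h_s_3) = 1
  [-1/2, 7/8] . (h_s_1, h_s_3) = 1

Solving yields:
  h_s_1 = 8/3
  h_s_3 = 8/3

Starting state is s_3, so the expected hitting time is h_s_3 = 8/3.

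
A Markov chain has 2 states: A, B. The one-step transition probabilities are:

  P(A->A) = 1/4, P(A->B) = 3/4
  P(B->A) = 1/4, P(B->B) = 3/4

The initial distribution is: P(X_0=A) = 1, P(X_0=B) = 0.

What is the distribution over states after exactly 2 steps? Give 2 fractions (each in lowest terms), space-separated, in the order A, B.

Answer: 1/4 3/4

Derivation:
Propagating the distribution step by step (d_{t+1} = d_t * P):
d_0 = (A=1, B=0)
  d_1[A] = 1*1/4 + 0*1/4 = 1/4
  d_1[B] = 1*3/4 + 0*3/4 = 3/4
d_1 = (A=1/4, B=3/4)
  d_2[A] = 1/4*1/4 + 3/4*1/4 = 1/4
  d_2[B] = 1/4*3/4 + 3/4*3/4 = 3/4
d_2 = (A=1/4, B=3/4)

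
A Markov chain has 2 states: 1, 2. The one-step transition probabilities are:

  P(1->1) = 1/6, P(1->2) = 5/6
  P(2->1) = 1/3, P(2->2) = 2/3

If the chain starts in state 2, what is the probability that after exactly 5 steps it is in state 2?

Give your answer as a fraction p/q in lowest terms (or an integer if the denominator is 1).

Answer: 2777/3888

Derivation:
Computing P^5 by repeated multiplication:
P^1 =
  1: [1/6, 5/6]
  2: [1/3, 2/3]
P^2 =
  1: [11/36, 25/36]
  2: [5/18, 13/18]
P^3 =
  1: [61/216, 155/216]
  2: [31/108, 77/108]
P^4 =
  1: [371/1296, 925/1296]
  2: [185/648, 463/648]
P^5 =
  1: [2221/7776, 5555/7776]
  2: [1111/3888, 2777/3888]

(P^5)[2 -> 2] = 2777/3888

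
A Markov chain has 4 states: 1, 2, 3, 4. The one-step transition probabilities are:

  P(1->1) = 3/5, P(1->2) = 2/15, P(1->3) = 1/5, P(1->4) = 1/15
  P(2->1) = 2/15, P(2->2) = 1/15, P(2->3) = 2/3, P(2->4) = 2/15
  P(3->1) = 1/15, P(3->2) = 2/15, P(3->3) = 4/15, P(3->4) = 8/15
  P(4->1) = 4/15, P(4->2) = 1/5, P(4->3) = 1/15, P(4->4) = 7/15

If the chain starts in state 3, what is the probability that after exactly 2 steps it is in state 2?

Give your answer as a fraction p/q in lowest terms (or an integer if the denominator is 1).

Computing P^2 by repeated multiplication:
P^1 =
  1: [3/5, 2/15, 1/5, 1/15]
  2: [2/15, 1/15, 2/3, 2/15]
  3: [1/15, 2/15, 4/15, 8/15]
  4: [4/15, 1/5, 1/15, 7/15]
P^2 =
  1: [92/225, 29/225, 4/15, 44/225]
  2: [38/225, 31/225, 58/225, 98/225]
  3: [49/225, 4/25, 47/225, 31/75]
  4: [71/225, 34/225, 53/225, 67/225]

(P^2)[3 -> 2] = 4/25

Answer: 4/25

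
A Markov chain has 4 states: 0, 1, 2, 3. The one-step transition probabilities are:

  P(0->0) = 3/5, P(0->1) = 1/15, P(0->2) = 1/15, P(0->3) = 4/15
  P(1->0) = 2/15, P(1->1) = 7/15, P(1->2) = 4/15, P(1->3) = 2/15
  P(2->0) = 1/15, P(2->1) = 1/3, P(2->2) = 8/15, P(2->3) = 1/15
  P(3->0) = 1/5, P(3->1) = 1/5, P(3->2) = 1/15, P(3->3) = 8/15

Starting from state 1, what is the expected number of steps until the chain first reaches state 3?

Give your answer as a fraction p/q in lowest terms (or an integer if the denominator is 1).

Answer: 85/12

Derivation:
Let h_i = expected steps to first reach 3 from state i.
Boundary: h_3 = 0.
First-step equations for the other states:
  h_0 = 1 + 3/5*h_0 + 1/15*h_1 + 1/15*h_2 + 4/15*h_3
  h_1 = 1 + 2/15*h_0 + 7/15*h_1 + 4/15*h_2 + 2/15*h_3
  h_2 = 1 + 1/15*h_0 + 1/3*h_1 + 8/15*h_2 + 1/15*h_3

Substituting h_3 = 0 and rearranging gives the linear system (I - Q) h = 1:
  [2/5, -1/15, -1/15] . (h_0, h_1, h_2) = 1
  [-2/15, 8/15, -4/15] . (h_0, h_1, h_2) = 1
  [-1/15, -1/3, 7/15] . (h_0, h_1, h_2) = 1

Solving yields:
  h_0 = 5
  h_1 = 85/12
  h_2 = 95/12

Starting state is 1, so the expected hitting time is h_1 = 85/12.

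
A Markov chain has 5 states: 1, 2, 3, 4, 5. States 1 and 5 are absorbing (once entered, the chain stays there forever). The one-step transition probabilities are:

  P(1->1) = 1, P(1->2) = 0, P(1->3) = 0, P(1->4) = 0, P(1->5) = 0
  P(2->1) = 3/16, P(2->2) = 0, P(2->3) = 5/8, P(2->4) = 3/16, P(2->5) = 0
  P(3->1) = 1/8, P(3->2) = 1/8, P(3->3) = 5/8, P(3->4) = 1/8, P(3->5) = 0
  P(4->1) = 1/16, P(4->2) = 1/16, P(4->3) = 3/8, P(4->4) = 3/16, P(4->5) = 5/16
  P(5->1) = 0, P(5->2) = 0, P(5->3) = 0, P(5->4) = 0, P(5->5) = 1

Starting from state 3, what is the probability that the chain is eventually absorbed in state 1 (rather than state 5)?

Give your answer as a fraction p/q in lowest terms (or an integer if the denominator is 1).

Answer: 14/19

Derivation:
Let a_i = P(absorbed in 1 | start in state i).
Boundary conditions: a_1 = 1, a_5 = 0.
For each transient state i, a_i = sum_j P(i->j) * a_j:
  a_2 = 3/16*a_1 + 0*a_2 + 5/8*a_3 + 3/16*a_4 + 0*a_5
  a_3 = 1/8*a_1 + 1/8*a_2 + 5/8*a_3 + 1/8*a_4 + 0*a_5
  a_4 = 1/16*a_1 + 1/16*a_2 + 3/8*a_3 + 3/16*a_4 + 5/16*a_5

Substituting a_1 = 1 and a_5 = 0, rearrange to (I - Q) a = r where r[i] = P(i -> 1):
  [1, -5/8, -3/16] . (a_2, a_3, a_4) = 3/16
  [-1/8, 3/8, -1/8] . (a_2, a_3, a_4) = 1/8
  [-1/16, -3/8, 13/16] . (a_2, a_3, a_4) = 1/16

Solving yields:
  a_2 = 14/19
  a_3 = 14/19
  a_4 = 9/19

Starting state is 3, so the absorption probability is a_3 = 14/19.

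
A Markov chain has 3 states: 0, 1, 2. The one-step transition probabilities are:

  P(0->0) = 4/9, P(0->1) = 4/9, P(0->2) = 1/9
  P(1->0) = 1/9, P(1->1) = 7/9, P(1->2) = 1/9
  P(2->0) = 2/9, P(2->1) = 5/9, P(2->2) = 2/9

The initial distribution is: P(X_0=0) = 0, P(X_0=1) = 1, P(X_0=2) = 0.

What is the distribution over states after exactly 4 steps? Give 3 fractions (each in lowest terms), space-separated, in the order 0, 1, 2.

Propagating the distribution step by step (d_{t+1} = d_t * P):
d_0 = (0=0, 1=1, 2=0)
  d_1[0] = 0*4/9 + 1*1/9 + 0*2/9 = 1/9
  d_1[1] = 0*4/9 + 1*7/9 + 0*5/9 = 7/9
  d_1[2] = 0*1/9 + 1*1/9 + 0*2/9 = 1/9
d_1 = (0=1/9, 1=7/9, 2=1/9)
  d_2[0] = 1/9*4/9 + 7/9*1/9 + 1/9*2/9 = 13/81
  d_2[1] = 1/9*4/9 + 7/9*7/9 + 1/9*5/9 = 58/81
  d_2[2] = 1/9*1/9 + 7/9*1/9 + 1/9*2/9 = 10/81
d_2 = (0=13/81, 1=58/81, 2=10/81)
  d_3[0] = 13/81*4/9 + 58/81*1/9 + 10/81*2/9 = 130/729
  d_3[1] = 13/81*4/9 + 58/81*7/9 + 10/81*5/9 = 508/729
  d_3[2] = 13/81*1/9 + 58/81*1/9 + 10/81*2/9 = 91/729
d_3 = (0=130/729, 1=508/729, 2=91/729)
  d_4[0] = 130/729*4/9 + 508/729*1/9 + 91/729*2/9 = 1210/6561
  d_4[1] = 130/729*4/9 + 508/729*7/9 + 91/729*5/9 = 4531/6561
  d_4[2] = 130/729*1/9 + 508/729*1/9 + 91/729*2/9 = 820/6561
d_4 = (0=1210/6561, 1=4531/6561, 2=820/6561)

Answer: 1210/6561 4531/6561 820/6561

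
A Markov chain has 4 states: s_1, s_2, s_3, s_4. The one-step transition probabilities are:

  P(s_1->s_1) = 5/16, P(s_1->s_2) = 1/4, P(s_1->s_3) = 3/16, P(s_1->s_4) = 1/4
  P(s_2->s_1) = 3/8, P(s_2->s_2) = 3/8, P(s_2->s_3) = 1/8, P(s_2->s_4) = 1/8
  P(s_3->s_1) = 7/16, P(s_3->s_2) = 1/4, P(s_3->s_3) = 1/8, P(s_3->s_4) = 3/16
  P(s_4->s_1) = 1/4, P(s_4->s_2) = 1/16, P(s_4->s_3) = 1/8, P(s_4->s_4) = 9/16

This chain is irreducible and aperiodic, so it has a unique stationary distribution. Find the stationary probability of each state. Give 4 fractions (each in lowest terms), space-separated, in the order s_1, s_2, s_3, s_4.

Answer: 814/2505 183/835 364/2505 778/2505

Derivation:
The stationary distribution satisfies pi = pi * P, i.e.:
  pi_s_1 = 5/16*pi_s_1 + 3/8*pi_s_2 + 7/16*pi_s_3 + 1/4*pi_s_4
  pi_s_2 = 1/4*pi_s_1 + 3/8*pi_s_2 + 1/4*pi_s_3 + 1/16*pi_s_4
  pi_s_3 = 3/16*pi_s_1 + 1/8*pi_s_2 + 1/8*pi_s_3 + 1/8*pi_s_4
  pi_s_4 = 1/4*pi_s_1 + 1/8*pi_s_2 + 3/16*pi_s_3 + 9/16*pi_s_4
with normalization: pi_s_1 + pi_s_2 + pi_s_3 + pi_s_4 = 1.

Using the first 3 balance equations plus normalization, the linear system A*pi = b is:
  [-11/16, 3/8, 7/16, 1/4] . pi = 0
  [1/4, -5/8, 1/4, 1/16] . pi = 0
  [3/16, 1/8, -7/8, 1/8] . pi = 0
  [1, 1, 1, 1] . pi = 1

Solving yields:
  pi_s_1 = 814/2505
  pi_s_2 = 183/835
  pi_s_3 = 364/2505
  pi_s_4 = 778/2505

Verification (pi * P):
  814/2505*5/16 + 183/835*3/8 + 364/2505*7/16 + 778/2505*1/4 = 814/2505 = pi_s_1  (ok)
  814/2505*1/4 + 183/835*3/8 + 364/2505*1/4 + 778/2505*1/16 = 183/835 = pi_s_2  (ok)
  814/2505*3/16 + 183/835*1/8 + 364/2505*1/8 + 778/2505*1/8 = 364/2505 = pi_s_3  (ok)
  814/2505*1/4 + 183/835*1/8 + 364/2505*3/16 + 778/2505*9/16 = 778/2505 = pi_s_4  (ok)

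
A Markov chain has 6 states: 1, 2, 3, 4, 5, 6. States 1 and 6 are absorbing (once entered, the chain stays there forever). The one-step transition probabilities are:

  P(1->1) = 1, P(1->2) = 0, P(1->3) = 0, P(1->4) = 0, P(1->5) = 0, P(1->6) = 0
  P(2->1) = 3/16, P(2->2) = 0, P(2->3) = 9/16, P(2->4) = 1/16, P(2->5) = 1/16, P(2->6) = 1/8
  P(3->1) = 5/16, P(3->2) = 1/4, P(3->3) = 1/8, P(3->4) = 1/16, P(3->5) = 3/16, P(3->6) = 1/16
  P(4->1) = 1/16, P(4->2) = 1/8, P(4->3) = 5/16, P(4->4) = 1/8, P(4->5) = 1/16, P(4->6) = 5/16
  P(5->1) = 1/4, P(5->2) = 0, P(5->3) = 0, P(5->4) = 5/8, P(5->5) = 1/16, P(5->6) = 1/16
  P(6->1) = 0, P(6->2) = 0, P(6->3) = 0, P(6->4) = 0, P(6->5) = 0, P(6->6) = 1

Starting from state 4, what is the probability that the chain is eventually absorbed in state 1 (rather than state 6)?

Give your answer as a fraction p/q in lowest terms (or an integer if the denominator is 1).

Let a_i = P(absorbed in 1 | start in state i).
Boundary conditions: a_1 = 1, a_6 = 0.
For each transient state i, a_i = sum_j P(i->j) * a_j:
  a_2 = 3/16*a_1 + 0*a_2 + 9/16*a_3 + 1/16*a_4 + 1/16*a_5 + 1/8*a_6
  a_3 = 5/16*a_1 + 1/4*a_2 + 1/8*a_3 + 1/16*a_4 + 3/16*a_5 + 1/16*a_6
  a_4 = 1/16*a_1 + 1/8*a_2 + 5/16*a_3 + 1/8*a_4 + 1/16*a_5 + 5/16*a_6
  a_5 = 1/4*a_1 + 0*a_2 + 0*a_3 + 5/8*a_4 + 1/16*a_5 + 1/16*a_6

Substituting a_1 = 1 and a_6 = 0, rearrange to (I - Q) a = r where r[i] = P(i -> 1):
  [1, -9/16, -1/16, -1/16] . (a_2, a_3, a_4, a_5) = 3/16
  [-1/4, 7/8, -1/16, -3/16] . (a_2, a_3, a_4, a_5) = 5/16
  [-1/8, -5/16, 7/8, -1/16] . (a_2, a_3, a_4, a_5) = 1/16
  [0, 0, -5/8, 15/16] . (a_2, a_3, a_4, a_5) = 1/4

Solving yields:
  a_2 = 20533/31990
  a_3 = 11108/15995
  a_4 = 1445/3199
  a_5 = 9082/15995

Starting state is 4, so the absorption probability is a_4 = 1445/3199.

Answer: 1445/3199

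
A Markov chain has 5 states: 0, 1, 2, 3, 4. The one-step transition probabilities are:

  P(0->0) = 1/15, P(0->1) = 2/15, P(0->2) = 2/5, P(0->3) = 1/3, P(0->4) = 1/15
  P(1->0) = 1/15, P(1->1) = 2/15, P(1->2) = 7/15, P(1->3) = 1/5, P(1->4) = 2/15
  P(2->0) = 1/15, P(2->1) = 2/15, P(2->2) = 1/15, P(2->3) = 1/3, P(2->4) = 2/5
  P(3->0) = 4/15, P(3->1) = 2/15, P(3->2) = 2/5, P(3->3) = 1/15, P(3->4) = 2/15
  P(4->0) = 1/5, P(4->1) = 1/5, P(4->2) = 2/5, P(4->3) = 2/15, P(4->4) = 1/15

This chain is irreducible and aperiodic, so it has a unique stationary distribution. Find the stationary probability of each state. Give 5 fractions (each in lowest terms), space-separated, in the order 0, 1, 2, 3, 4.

Answer: 354/2605 838/5731 8806/28655 1245/5731 1108/5731

Derivation:
The stationary distribution satisfies pi = pi * P, i.e.:
  pi_0 = 1/15*pi_0 + 1/15*pi_1 + 1/15*pi_2 + 4/15*pi_3 + 1/5*pi_4
  pi_1 = 2/15*pi_0 + 2/15*pi_1 + 2/15*pi_2 + 2/15*pi_3 + 1/5*pi_4
  pi_2 = 2/5*pi_0 + 7/15*pi_1 + 1/15*pi_2 + 2/5*pi_3 + 2/5*pi_4
  pi_3 = 1/3*pi_0 + 1/5*pi_1 + 1/3*pi_2 + 1/15*pi_3 + 2/15*pi_4
  pi_4 = 1/15*pi_0 + 2/15*pi_1 + 2/5*pi_2 + 2/15*pi_3 + 1/15*pi_4
with normalization: pi_0 + pi_1 + pi_2 + pi_3 + pi_4 = 1.

Using the first 4 balance equations plus normalization, the linear system A*pi = b is:
  [-14/15, 1/15, 1/15, 4/15, 1/5] . pi = 0
  [2/15, -13/15, 2/15, 2/15, 1/5] . pi = 0
  [2/5, 7/15, -14/15, 2/5, 2/5] . pi = 0
  [1/3, 1/5, 1/3, -14/15, 2/15] . pi = 0
  [1, 1, 1, 1, 1] . pi = 1

Solving yields:
  pi_0 = 354/2605
  pi_1 = 838/5731
  pi_2 = 8806/28655
  pi_3 = 1245/5731
  pi_4 = 1108/5731

Verification (pi * P):
  354/2605*1/15 + 838/5731*1/15 + 8806/28655*1/15 + 1245/5731*4/15 + 1108/5731*1/5 = 354/2605 = pi_0  (ok)
  354/2605*2/15 + 838/5731*2/15 + 8806/28655*2/15 + 1245/5731*2/15 + 1108/5731*1/5 = 838/5731 = pi_1  (ok)
  354/2605*2/5 + 838/5731*7/15 + 8806/28655*1/15 + 1245/5731*2/5 + 1108/5731*2/5 = 8806/28655 = pi_2  (ok)
  354/2605*1/3 + 838/5731*1/5 + 8806/28655*1/3 + 1245/5731*1/15 + 1108/5731*2/15 = 1245/5731 = pi_3  (ok)
  354/2605*1/15 + 838/5731*2/15 + 8806/28655*2/5 + 1245/5731*2/15 + 1108/5731*1/15 = 1108/5731 = pi_4  (ok)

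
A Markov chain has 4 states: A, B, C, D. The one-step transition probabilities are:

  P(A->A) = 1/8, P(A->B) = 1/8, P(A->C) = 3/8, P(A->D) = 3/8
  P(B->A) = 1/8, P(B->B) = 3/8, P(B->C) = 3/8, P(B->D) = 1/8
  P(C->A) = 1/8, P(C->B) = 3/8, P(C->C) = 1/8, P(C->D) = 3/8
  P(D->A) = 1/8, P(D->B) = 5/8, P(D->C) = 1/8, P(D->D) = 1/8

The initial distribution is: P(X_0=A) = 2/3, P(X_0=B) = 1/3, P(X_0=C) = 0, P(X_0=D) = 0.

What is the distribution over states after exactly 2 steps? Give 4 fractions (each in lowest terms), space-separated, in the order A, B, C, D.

Answer: 1/8 5/12 5/24 1/4

Derivation:
Propagating the distribution step by step (d_{t+1} = d_t * P):
d_0 = (A=2/3, B=1/3, C=0, D=0)
  d_1[A] = 2/3*1/8 + 1/3*1/8 + 0*1/8 + 0*1/8 = 1/8
  d_1[B] = 2/3*1/8 + 1/3*3/8 + 0*3/8 + 0*5/8 = 5/24
  d_1[C] = 2/3*3/8 + 1/3*3/8 + 0*1/8 + 0*1/8 = 3/8
  d_1[D] = 2/3*3/8 + 1/3*1/8 + 0*3/8 + 0*1/8 = 7/24
d_1 = (A=1/8, B=5/24, C=3/8, D=7/24)
  d_2[A] = 1/8*1/8 + 5/24*1/8 + 3/8*1/8 + 7/24*1/8 = 1/8
  d_2[B] = 1/8*1/8 + 5/24*3/8 + 3/8*3/8 + 7/24*5/8 = 5/12
  d_2[C] = 1/8*3/8 + 5/24*3/8 + 3/8*1/8 + 7/24*1/8 = 5/24
  d_2[D] = 1/8*3/8 + 5/24*1/8 + 3/8*3/8 + 7/24*1/8 = 1/4
d_2 = (A=1/8, B=5/12, C=5/24, D=1/4)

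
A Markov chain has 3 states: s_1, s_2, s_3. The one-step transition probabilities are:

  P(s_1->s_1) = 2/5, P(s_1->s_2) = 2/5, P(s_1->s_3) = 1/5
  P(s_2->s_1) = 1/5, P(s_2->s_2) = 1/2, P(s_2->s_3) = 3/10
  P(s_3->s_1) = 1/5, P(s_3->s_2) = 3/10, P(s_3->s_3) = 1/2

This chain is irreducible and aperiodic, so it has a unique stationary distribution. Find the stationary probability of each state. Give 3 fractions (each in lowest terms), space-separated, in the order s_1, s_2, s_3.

The stationary distribution satisfies pi = pi * P, i.e.:
  pi_s_1 = 2/5*pi_s_1 + 1/5*pi_s_2 + 1/5*pi_s_3
  pi_s_2 = 2/5*pi_s_1 + 1/2*pi_s_2 + 3/10*pi_s_3
  pi_s_3 = 1/5*pi_s_1 + 3/10*pi_s_2 + 1/2*pi_s_3
with normalization: pi_s_1 + pi_s_2 + pi_s_3 = 1.

Using the first 2 balance equations plus normalization, the linear system A*pi = b is:
  [-3/5, 1/5, 1/5] . pi = 0
  [2/5, -1/2, 3/10] . pi = 0
  [1, 1, 1] . pi = 1

Solving yields:
  pi_s_1 = 1/4
  pi_s_2 = 13/32
  pi_s_3 = 11/32

Verification (pi * P):
  1/4*2/5 + 13/32*1/5 + 11/32*1/5 = 1/4 = pi_s_1  (ok)
  1/4*2/5 + 13/32*1/2 + 11/32*3/10 = 13/32 = pi_s_2  (ok)
  1/4*1/5 + 13/32*3/10 + 11/32*1/2 = 11/32 = pi_s_3  (ok)

Answer: 1/4 13/32 11/32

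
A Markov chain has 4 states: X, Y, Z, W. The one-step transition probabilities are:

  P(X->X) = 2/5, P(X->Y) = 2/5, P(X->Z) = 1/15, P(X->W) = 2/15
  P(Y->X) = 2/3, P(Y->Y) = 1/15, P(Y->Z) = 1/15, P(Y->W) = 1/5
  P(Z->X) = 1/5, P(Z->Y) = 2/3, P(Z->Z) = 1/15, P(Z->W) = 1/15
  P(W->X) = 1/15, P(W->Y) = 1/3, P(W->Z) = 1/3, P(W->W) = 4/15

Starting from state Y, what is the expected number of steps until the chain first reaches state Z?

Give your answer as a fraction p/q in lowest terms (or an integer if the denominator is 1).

Let h_i = expected steps to first reach Z from state i.
Boundary: h_Z = 0.
First-step equations for the other states:
  h_X = 1 + 2/5*h_X + 2/5*h_Y + 1/15*h_Z + 2/15*h_W
  h_Y = 1 + 2/3*h_X + 1/15*h_Y + 1/15*h_Z + 1/5*h_W
  h_W = 1 + 1/15*h_X + 1/3*h_Y + 1/3*h_Z + 4/15*h_W

Substituting h_Z = 0 and rearranging gives the linear system (I - Q) h = 1:
  [3/5, -2/5, -2/15] . (h_X, h_Y, h_W) = 1
  [-2/3, 14/15, -1/5] . (h_X, h_Y, h_W) = 1
  [-1/15, -1/3, 11/15] . (h_X, h_Y, h_W) = 1

Solving yields:
  h_X = 783/89
  h_Y = 771/89
  h_W = 543/89

Starting state is Y, so the expected hitting time is h_Y = 771/89.

Answer: 771/89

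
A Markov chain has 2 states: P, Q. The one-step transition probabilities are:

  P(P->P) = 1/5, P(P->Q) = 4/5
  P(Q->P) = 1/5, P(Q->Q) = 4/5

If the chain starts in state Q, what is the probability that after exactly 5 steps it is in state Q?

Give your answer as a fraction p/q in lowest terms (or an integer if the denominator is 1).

Answer: 4/5

Derivation:
Computing P^5 by repeated multiplication:
P^1 =
  P: [1/5, 4/5]
  Q: [1/5, 4/5]
P^2 =
  P: [1/5, 4/5]
  Q: [1/5, 4/5]
P^3 =
  P: [1/5, 4/5]
  Q: [1/5, 4/5]
P^4 =
  P: [1/5, 4/5]
  Q: [1/5, 4/5]
P^5 =
  P: [1/5, 4/5]
  Q: [1/5, 4/5]

(P^5)[Q -> Q] = 4/5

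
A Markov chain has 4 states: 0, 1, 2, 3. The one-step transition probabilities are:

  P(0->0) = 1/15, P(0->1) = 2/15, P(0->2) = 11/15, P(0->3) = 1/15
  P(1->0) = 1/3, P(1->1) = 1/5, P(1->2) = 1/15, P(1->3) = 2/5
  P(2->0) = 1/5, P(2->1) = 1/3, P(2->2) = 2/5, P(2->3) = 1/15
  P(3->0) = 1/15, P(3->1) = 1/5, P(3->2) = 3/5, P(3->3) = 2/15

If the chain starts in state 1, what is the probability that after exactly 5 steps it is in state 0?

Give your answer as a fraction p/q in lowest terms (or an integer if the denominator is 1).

Computing P^5 by repeated multiplication:
P^1 =
  0: [1/15, 2/15, 11/15, 1/15]
  1: [1/3, 1/5, 1/15, 2/5]
  2: [1/5, 1/3, 2/5, 1/15]
  3: [1/15, 1/5, 3/5, 2/15]
P^2 =
  0: [1/5, 22/75, 88/225, 26/225]
  1: [29/225, 14/75, 118/225, 4/25]
  2: [47/225, 6/25, 83/225, 41/225]
  3: [1/5, 62/225, 86/225, 32/225]
P^3 =
  0: [133/675, 806/3375, 49/125, 581/3375]
  1: [629/3375, 98/375, 1393/3375, 157/1125]
  2: [607/3375, 794/3375, 1438/3375, 536/3375]
  3: [43/225, 802/3375, 1361/3375, 21/125]
P^4 =
  0: [1849/10125, 12106/50625, 7096/16875, 2662/16875]
  1: [9689/50625, 4094/16875, 20398/50625, 2752/16875]
  2: [9427/50625, 12394/50625, 20923/50625, 2627/16875]
  3: [1861/10125, 12202/50625, 21166/50625, 7952/50625]
P^5 =
  0: [1133/6075, 185206/759375, 313403/759375, 119141/759375]
  1: [140549/759375, 60994/253125, 315553/759375, 40097/253125]
  2: [5261/28125, 184294/759375, 104186/253125, 120476/759375]
  3: [9451/50625, 61634/253125, 313121/759375, 119587/759375]

(P^5)[1 -> 0] = 140549/759375

Answer: 140549/759375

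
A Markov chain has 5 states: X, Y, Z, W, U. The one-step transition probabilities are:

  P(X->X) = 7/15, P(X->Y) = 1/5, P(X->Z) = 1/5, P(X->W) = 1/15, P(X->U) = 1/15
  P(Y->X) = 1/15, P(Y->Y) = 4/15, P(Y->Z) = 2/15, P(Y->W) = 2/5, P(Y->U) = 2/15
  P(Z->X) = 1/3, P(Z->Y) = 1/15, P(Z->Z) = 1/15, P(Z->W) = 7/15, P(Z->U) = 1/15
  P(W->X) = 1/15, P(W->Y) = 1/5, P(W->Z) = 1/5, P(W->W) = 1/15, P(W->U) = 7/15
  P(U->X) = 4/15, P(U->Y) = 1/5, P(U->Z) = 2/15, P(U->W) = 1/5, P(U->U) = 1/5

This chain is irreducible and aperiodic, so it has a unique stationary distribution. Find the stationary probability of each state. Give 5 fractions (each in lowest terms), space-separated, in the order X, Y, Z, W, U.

The stationary distribution satisfies pi = pi * P, i.e.:
  pi_X = 7/15*pi_X + 1/15*pi_Y + 1/3*pi_Z + 1/15*pi_W + 4/15*pi_U
  pi_Y = 1/5*pi_X + 4/15*pi_Y + 1/15*pi_Z + 1/5*pi_W + 1/5*pi_U
  pi_Z = 1/5*pi_X + 2/15*pi_Y + 1/15*pi_Z + 1/5*pi_W + 2/15*pi_U
  pi_W = 1/15*pi_X + 2/5*pi_Y + 7/15*pi_Z + 1/15*pi_W + 1/5*pi_U
  pi_U = 1/15*pi_X + 2/15*pi_Y + 1/15*pi_Z + 7/15*pi_W + 1/5*pi_U
with normalization: pi_X + pi_Y + pi_Z + pi_W + pi_U = 1.

Using the first 4 balance equations plus normalization, the linear system A*pi = b is:
  [-8/15, 1/15, 1/3, 1/15, 4/15] . pi = 0
  [1/5, -11/15, 1/15, 1/5, 1/5] . pi = 0
  [1/5, 2/15, -14/15, 1/5, 2/15] . pi = 0
  [1/15, 2/5, 7/15, -14/15, 1/5] . pi = 0
  [1, 1, 1, 1, 1] . pi = 1

Solving yields:
  pi_X = 19/78
  pi_Y = 5/26
  pi_Z = 2/13
  pi_W = 17/78
  pi_U = 5/26

Verification (pi * P):
  19/78*7/15 + 5/26*1/15 + 2/13*1/3 + 17/78*1/15 + 5/26*4/15 = 19/78 = pi_X  (ok)
  19/78*1/5 + 5/26*4/15 + 2/13*1/15 + 17/78*1/5 + 5/26*1/5 = 5/26 = pi_Y  (ok)
  19/78*1/5 + 5/26*2/15 + 2/13*1/15 + 17/78*1/5 + 5/26*2/15 = 2/13 = pi_Z  (ok)
  19/78*1/15 + 5/26*2/5 + 2/13*7/15 + 17/78*1/15 + 5/26*1/5 = 17/78 = pi_W  (ok)
  19/78*1/15 + 5/26*2/15 + 2/13*1/15 + 17/78*7/15 + 5/26*1/5 = 5/26 = pi_U  (ok)

Answer: 19/78 5/26 2/13 17/78 5/26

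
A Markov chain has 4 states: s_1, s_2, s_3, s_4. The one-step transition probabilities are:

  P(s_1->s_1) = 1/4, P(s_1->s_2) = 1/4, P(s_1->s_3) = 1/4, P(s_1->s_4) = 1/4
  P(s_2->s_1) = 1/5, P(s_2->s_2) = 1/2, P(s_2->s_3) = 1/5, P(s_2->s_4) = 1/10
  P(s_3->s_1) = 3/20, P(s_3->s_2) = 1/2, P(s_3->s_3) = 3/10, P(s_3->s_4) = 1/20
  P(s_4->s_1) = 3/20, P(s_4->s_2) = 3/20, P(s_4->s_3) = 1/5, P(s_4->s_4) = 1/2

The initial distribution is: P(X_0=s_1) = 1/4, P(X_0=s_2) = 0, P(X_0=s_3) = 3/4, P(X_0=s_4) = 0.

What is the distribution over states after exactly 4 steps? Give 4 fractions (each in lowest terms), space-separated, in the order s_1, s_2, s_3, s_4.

Answer: 7559/40000 249889/640000 74503/320000 120161/640000

Derivation:
Propagating the distribution step by step (d_{t+1} = d_t * P):
d_0 = (s_1=1/4, s_2=0, s_3=3/4, s_4=0)
  d_1[s_1] = 1/4*1/4 + 0*1/5 + 3/4*3/20 + 0*3/20 = 7/40
  d_1[s_2] = 1/4*1/4 + 0*1/2 + 3/4*1/2 + 0*3/20 = 7/16
  d_1[s_3] = 1/4*1/4 + 0*1/5 + 3/4*3/10 + 0*1/5 = 23/80
  d_1[s_4] = 1/4*1/4 + 0*1/10 + 3/4*1/20 + 0*1/2 = 1/10
d_1 = (s_1=7/40, s_2=7/16, s_3=23/80, s_4=1/10)
  d_2[s_1] = 7/40*1/4 + 7/16*1/5 + 23/80*3/20 + 1/10*3/20 = 303/1600
  d_2[s_2] = 7/40*1/4 + 7/16*1/2 + 23/80*1/2 + 1/10*3/20 = 337/800
  d_2[s_3] = 7/40*1/4 + 7/16*1/5 + 23/80*3/10 + 1/10*1/5 = 19/80
  d_2[s_4] = 7/40*1/4 + 7/16*1/10 + 23/80*1/20 + 1/10*1/2 = 243/1600
d_2 = (s_1=303/1600, s_2=337/800, s_3=19/80, s_4=243/1600)
  d_3[s_1] = 303/1600*1/4 + 337/800*1/5 + 19/80*3/20 + 243/1600*3/20 = 19/100
  d_3[s_2] = 303/1600*1/4 + 337/800*1/2 + 19/80*1/2 + 243/1600*3/20 = 799/2000
  d_3[s_3] = 303/1600*1/4 + 337/800*1/5 + 19/80*3/10 + 243/1600*1/5 = 7463/32000
  d_3[s_4] = 303/1600*1/4 + 337/800*1/10 + 19/80*1/20 + 243/1600*1/2 = 5673/32000
d_3 = (s_1=19/100, s_2=799/2000, s_3=7463/32000, s_4=5673/32000)
  d_4[s_1] = 19/100*1/4 + 799/2000*1/5 + 7463/32000*3/20 + 5673/32000*3/20 = 7559/40000
  d_4[s_2] = 19/100*1/4 + 799/2000*1/2 + 7463/32000*1/2 + 5673/32000*3/20 = 249889/640000
  d_4[s_3] = 19/100*1/4 + 799/2000*1/5 + 7463/32000*3/10 + 5673/32000*1/5 = 74503/320000
  d_4[s_4] = 19/100*1/4 + 799/2000*1/10 + 7463/32000*1/20 + 5673/32000*1/2 = 120161/640000
d_4 = (s_1=7559/40000, s_2=249889/640000, s_3=74503/320000, s_4=120161/640000)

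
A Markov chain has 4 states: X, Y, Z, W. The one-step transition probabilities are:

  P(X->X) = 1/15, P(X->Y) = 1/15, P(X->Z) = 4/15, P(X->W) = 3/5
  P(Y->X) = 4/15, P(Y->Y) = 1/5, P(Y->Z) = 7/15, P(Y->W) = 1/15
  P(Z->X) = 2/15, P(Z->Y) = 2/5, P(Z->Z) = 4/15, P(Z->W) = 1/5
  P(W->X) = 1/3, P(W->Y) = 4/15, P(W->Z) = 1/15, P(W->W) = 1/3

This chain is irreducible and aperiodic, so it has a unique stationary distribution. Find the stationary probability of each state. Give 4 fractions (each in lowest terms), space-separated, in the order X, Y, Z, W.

The stationary distribution satisfies pi = pi * P, i.e.:
  pi_X = 1/15*pi_X + 4/15*pi_Y + 2/15*pi_Z + 1/3*pi_W
  pi_Y = 1/15*pi_X + 1/5*pi_Y + 2/5*pi_Z + 4/15*pi_W
  pi_Z = 4/15*pi_X + 7/15*pi_Y + 4/15*pi_Z + 1/15*pi_W
  pi_W = 3/5*pi_X + 1/15*pi_Y + 1/5*pi_Z + 1/3*pi_W
with normalization: pi_X + pi_Y + pi_Z + pi_W = 1.

Using the first 3 balance equations plus normalization, the linear system A*pi = b is:
  [-14/15, 4/15, 2/15, 1/3] . pi = 0
  [1/15, -4/5, 2/5, 4/15] . pi = 0
  [4/15, 7/15, -11/15, 1/15] . pi = 0
  [1, 1, 1, 1] . pi = 1

Solving yields:
  pi_X = 73/348
  pi_Y = 169/696
  pi_Z = 179/696
  pi_W = 101/348

Verification (pi * P):
  73/348*1/15 + 169/696*4/15 + 179/696*2/15 + 101/348*1/3 = 73/348 = pi_X  (ok)
  73/348*1/15 + 169/696*1/5 + 179/696*2/5 + 101/348*4/15 = 169/696 = pi_Y  (ok)
  73/348*4/15 + 169/696*7/15 + 179/696*4/15 + 101/348*1/15 = 179/696 = pi_Z  (ok)
  73/348*3/5 + 169/696*1/15 + 179/696*1/5 + 101/348*1/3 = 101/348 = pi_W  (ok)

Answer: 73/348 169/696 179/696 101/348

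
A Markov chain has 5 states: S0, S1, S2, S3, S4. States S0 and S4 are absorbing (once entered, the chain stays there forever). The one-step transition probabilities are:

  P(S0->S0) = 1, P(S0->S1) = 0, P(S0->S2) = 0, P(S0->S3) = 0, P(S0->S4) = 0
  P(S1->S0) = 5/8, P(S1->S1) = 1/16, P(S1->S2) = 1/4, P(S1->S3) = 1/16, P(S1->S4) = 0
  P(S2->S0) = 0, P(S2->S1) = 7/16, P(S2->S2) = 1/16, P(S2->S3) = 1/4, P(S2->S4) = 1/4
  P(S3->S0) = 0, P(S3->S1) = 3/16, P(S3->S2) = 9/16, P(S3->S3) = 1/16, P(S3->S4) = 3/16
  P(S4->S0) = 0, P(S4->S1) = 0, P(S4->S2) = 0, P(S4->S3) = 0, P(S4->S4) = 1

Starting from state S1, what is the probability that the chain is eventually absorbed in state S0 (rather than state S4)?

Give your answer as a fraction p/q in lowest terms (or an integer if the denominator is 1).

Let a_i = P(absorbed in S0 | start in state i).
Boundary conditions: a_S0 = 1, a_S4 = 0.
For each transient state i, a_i = sum_j P(i->j) * a_j:
  a_S1 = 5/8*a_S0 + 1/16*a_S1 + 1/4*a_S2 + 1/16*a_S3 + 0*a_S4
  a_S2 = 0*a_S0 + 7/16*a_S1 + 1/16*a_S2 + 1/4*a_S3 + 1/4*a_S4
  a_S3 = 0*a_S0 + 3/16*a_S1 + 9/16*a_S2 + 1/16*a_S3 + 3/16*a_S4

Substituting a_S0 = 1 and a_S4 = 0, rearrange to (I - Q) a = r where r[i] = P(i -> S0):
  [15/16, -1/4, -1/16] . (a_S1, a_S2, a_S3) = 5/8
  [-7/16, 15/16, -1/4] . (a_S1, a_S2, a_S3) = 0
  [-3/16, -9/16, 15/16] . (a_S1, a_S2, a_S3) = 0

Solving yields:
  a_S1 = 210/251
  a_S2 = 130/251
  a_S3 = 120/251

Starting state is S1, so the absorption probability is a_S1 = 210/251.

Answer: 210/251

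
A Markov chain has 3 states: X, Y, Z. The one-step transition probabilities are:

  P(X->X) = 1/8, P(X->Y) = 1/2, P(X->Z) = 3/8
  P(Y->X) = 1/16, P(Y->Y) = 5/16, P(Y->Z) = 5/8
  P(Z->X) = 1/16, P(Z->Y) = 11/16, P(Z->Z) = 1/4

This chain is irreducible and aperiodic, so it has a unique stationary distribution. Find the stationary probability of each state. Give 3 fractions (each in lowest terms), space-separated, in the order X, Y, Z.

The stationary distribution satisfies pi = pi * P, i.e.:
  pi_X = 1/8*pi_X + 1/16*pi_Y + 1/16*pi_Z
  pi_Y = 1/2*pi_X + 5/16*pi_Y + 11/16*pi_Z
  pi_Z = 3/8*pi_X + 5/8*pi_Y + 1/4*pi_Z
with normalization: pi_X + pi_Y + pi_Z = 1.

Using the first 2 balance equations plus normalization, the linear system A*pi = b is:
  [-7/8, 1/16, 1/16] . pi = 0
  [1/2, -11/16, 11/16] . pi = 0
  [1, 1, 1] . pi = 1

Solving yields:
  pi_X = 1/15
  pi_Y = 27/55
  pi_Z = 73/165

Verification (pi * P):
  1/15*1/8 + 27/55*1/16 + 73/165*1/16 = 1/15 = pi_X  (ok)
  1/15*1/2 + 27/55*5/16 + 73/165*11/16 = 27/55 = pi_Y  (ok)
  1/15*3/8 + 27/55*5/8 + 73/165*1/4 = 73/165 = pi_Z  (ok)

Answer: 1/15 27/55 73/165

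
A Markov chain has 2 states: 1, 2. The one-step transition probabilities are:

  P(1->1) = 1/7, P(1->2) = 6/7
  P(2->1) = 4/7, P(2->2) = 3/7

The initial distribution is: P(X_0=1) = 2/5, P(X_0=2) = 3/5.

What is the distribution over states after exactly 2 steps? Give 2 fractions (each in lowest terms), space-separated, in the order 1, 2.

Answer: 2/5 3/5

Derivation:
Propagating the distribution step by step (d_{t+1} = d_t * P):
d_0 = (1=2/5, 2=3/5)
  d_1[1] = 2/5*1/7 + 3/5*4/7 = 2/5
  d_1[2] = 2/5*6/7 + 3/5*3/7 = 3/5
d_1 = (1=2/5, 2=3/5)
  d_2[1] = 2/5*1/7 + 3/5*4/7 = 2/5
  d_2[2] = 2/5*6/7 + 3/5*3/7 = 3/5
d_2 = (1=2/5, 2=3/5)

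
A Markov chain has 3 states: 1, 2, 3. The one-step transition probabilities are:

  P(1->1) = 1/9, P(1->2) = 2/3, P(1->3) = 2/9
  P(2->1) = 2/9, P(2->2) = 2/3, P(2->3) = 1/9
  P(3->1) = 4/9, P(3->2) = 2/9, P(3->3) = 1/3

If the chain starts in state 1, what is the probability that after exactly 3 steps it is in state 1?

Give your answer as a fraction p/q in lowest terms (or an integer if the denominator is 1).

Answer: 169/729

Derivation:
Computing P^3 by repeated multiplication:
P^1 =
  1: [1/9, 2/3, 2/9]
  2: [2/9, 2/3, 1/9]
  3: [4/9, 2/9, 1/3]
P^2 =
  1: [7/27, 46/81, 14/81]
  2: [2/9, 50/81, 13/81]
  3: [20/81, 14/27, 19/81]
P^3 =
  1: [169/729, 430/729, 130/729]
  2: [170/729, 434/729, 125/729]
  3: [20/81, 410/729, 139/729]

(P^3)[1 -> 1] = 169/729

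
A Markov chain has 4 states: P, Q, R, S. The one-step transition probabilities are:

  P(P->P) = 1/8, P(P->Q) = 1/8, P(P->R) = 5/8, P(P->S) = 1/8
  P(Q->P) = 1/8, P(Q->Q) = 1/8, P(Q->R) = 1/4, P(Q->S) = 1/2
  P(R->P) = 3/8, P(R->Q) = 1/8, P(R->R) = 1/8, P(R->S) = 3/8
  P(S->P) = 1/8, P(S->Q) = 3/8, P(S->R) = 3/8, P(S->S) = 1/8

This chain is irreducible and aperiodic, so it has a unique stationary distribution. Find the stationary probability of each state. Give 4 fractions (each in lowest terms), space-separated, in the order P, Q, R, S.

The stationary distribution satisfies pi = pi * P, i.e.:
  pi_P = 1/8*pi_P + 1/8*pi_Q + 3/8*pi_R + 1/8*pi_S
  pi_Q = 1/8*pi_P + 1/8*pi_Q + 1/8*pi_R + 3/8*pi_S
  pi_R = 5/8*pi_P + 1/4*pi_Q + 1/8*pi_R + 3/8*pi_S
  pi_S = 1/8*pi_P + 1/2*pi_Q + 3/8*pi_R + 1/8*pi_S
with normalization: pi_P + pi_Q + pi_R + pi_S = 1.

Using the first 3 balance equations plus normalization, the linear system A*pi = b is:
  [-7/8, 1/8, 3/8, 1/8] . pi = 0
  [1/8, -7/8, 1/8, 3/8] . pi = 0
  [5/8, 1/4, -7/8, 3/8] . pi = 0
  [1, 1, 1, 1] . pi = 1

Solving yields:
  pi_P = 38/185
  pi_Q = 36/185
  pi_R = 119/370
  pi_S = 103/370

Verification (pi * P):
  38/185*1/8 + 36/185*1/8 + 119/370*3/8 + 103/370*1/8 = 38/185 = pi_P  (ok)
  38/185*1/8 + 36/185*1/8 + 119/370*1/8 + 103/370*3/8 = 36/185 = pi_Q  (ok)
  38/185*5/8 + 36/185*1/4 + 119/370*1/8 + 103/370*3/8 = 119/370 = pi_R  (ok)
  38/185*1/8 + 36/185*1/2 + 119/370*3/8 + 103/370*1/8 = 103/370 = pi_S  (ok)

Answer: 38/185 36/185 119/370 103/370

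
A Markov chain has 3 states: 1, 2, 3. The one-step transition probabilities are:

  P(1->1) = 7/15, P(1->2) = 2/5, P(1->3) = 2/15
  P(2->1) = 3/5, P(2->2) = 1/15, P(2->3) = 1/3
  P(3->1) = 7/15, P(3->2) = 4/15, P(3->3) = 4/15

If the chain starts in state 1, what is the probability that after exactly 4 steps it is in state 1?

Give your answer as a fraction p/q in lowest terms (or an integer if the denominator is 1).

Answer: 8519/16875

Derivation:
Computing P^4 by repeated multiplication:
P^1 =
  1: [7/15, 2/5, 2/15]
  2: [3/5, 1/15, 1/3]
  3: [7/15, 4/15, 4/15]
P^2 =
  1: [13/25, 56/225, 52/225]
  2: [107/225, 1/3, 43/225]
  3: [113/225, 62/225, 2/9]
P^3 =
  1: [1687/3375, 322/1125, 722/3375]
  2: [23/45, 889/3375, 761/3375]
  3: [1699/3375, 188/675, 736/3375]
P^4 =
  1: [8519/16875, 13976/50625, 11092/50625]
  2: [25403/50625, 529/1875, 10939/50625]
  3: [5101/10125, 14078/50625, 11042/50625]

(P^4)[1 -> 1] = 8519/16875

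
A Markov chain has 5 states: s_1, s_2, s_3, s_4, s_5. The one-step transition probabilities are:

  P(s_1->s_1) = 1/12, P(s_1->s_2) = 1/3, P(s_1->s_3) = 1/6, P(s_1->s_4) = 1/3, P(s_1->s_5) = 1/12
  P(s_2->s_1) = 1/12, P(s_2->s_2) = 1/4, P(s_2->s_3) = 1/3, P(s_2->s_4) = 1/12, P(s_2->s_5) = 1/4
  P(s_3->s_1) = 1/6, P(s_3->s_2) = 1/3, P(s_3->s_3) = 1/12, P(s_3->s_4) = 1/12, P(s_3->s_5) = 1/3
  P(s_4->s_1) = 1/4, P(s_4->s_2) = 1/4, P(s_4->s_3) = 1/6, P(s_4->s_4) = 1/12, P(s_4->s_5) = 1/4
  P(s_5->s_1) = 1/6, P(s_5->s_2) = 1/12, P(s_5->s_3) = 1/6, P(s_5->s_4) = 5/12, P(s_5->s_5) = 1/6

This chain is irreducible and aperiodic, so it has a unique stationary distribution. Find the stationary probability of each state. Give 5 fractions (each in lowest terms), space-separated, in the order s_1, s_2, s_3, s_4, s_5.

The stationary distribution satisfies pi = pi * P, i.e.:
  pi_s_1 = 1/12*pi_s_1 + 1/12*pi_s_2 + 1/6*pi_s_3 + 1/4*pi_s_4 + 1/6*pi_s_5
  pi_s_2 = 1/3*pi_s_1 + 1/4*pi_s_2 + 1/3*pi_s_3 + 1/4*pi_s_4 + 1/12*pi_s_5
  pi_s_3 = 1/6*pi_s_1 + 1/3*pi_s_2 + 1/12*pi_s_3 + 1/6*pi_s_4 + 1/6*pi_s_5
  pi_s_4 = 1/3*pi_s_1 + 1/12*pi_s_2 + 1/12*pi_s_3 + 1/12*pi_s_4 + 5/12*pi_s_5
  pi_s_5 = 1/12*pi_s_1 + 1/4*pi_s_2 + 1/3*pi_s_3 + 1/4*pi_s_4 + 1/6*pi_s_5
with normalization: pi_s_1 + pi_s_2 + pi_s_3 + pi_s_4 + pi_s_5 = 1.

Using the first 4 balance equations plus normalization, the linear system A*pi = b is:
  [-11/12, 1/12, 1/6, 1/4, 1/6] . pi = 0
  [1/3, -3/4, 1/3, 1/4, 1/12] . pi = 0
  [1/6, 1/3, -11/12, 1/6, 1/6] . pi = 0
  [1/3, 1/12, 1/12, -11/12, 5/12] . pi = 0
  [1, 1, 1, 1, 1] . pi = 1

Solving yields:
  pi_s_1 = 2123/14127
  pi_s_2 = 3410/14127
  pi_s_3 = 2698/14127
  pi_s_4 = 2755/14127
  pi_s_5 = 1047/4709

Verification (pi * P):
  2123/14127*1/12 + 3410/14127*1/12 + 2698/14127*1/6 + 2755/14127*1/4 + 1047/4709*1/6 = 2123/14127 = pi_s_1  (ok)
  2123/14127*1/3 + 3410/14127*1/4 + 2698/14127*1/3 + 2755/14127*1/4 + 1047/4709*1/12 = 3410/14127 = pi_s_2  (ok)
  2123/14127*1/6 + 3410/14127*1/3 + 2698/14127*1/12 + 2755/14127*1/6 + 1047/4709*1/6 = 2698/14127 = pi_s_3  (ok)
  2123/14127*1/3 + 3410/14127*1/12 + 2698/14127*1/12 + 2755/14127*1/12 + 1047/4709*5/12 = 2755/14127 = pi_s_4  (ok)
  2123/14127*1/12 + 3410/14127*1/4 + 2698/14127*1/3 + 2755/14127*1/4 + 1047/4709*1/6 = 1047/4709 = pi_s_5  (ok)

Answer: 2123/14127 3410/14127 2698/14127 2755/14127 1047/4709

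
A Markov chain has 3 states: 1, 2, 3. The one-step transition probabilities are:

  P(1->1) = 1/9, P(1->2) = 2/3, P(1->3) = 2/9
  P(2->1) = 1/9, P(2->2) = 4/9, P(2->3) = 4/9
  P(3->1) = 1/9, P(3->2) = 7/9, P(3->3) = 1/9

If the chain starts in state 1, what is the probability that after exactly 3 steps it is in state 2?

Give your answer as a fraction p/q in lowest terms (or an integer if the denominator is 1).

Computing P^3 by repeated multiplication:
P^1 =
  1: [1/9, 2/3, 2/9]
  2: [1/9, 4/9, 4/9]
  3: [1/9, 7/9, 1/9]
P^2 =
  1: [1/9, 44/81, 28/81]
  2: [1/9, 50/81, 22/81]
  3: [1/9, 41/81, 31/81]
P^3 =
  1: [1/9, 142/243, 74/243]
  2: [1/9, 136/243, 80/243]
  3: [1/9, 145/243, 71/243]

(P^3)[1 -> 2] = 142/243

Answer: 142/243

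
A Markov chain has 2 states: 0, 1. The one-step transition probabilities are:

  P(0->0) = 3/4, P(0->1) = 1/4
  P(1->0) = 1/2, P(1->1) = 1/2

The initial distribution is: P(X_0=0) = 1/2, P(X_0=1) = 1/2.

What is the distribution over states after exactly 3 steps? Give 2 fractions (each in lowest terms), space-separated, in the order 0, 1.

Answer: 85/128 43/128

Derivation:
Propagating the distribution step by step (d_{t+1} = d_t * P):
d_0 = (0=1/2, 1=1/2)
  d_1[0] = 1/2*3/4 + 1/2*1/2 = 5/8
  d_1[1] = 1/2*1/4 + 1/2*1/2 = 3/8
d_1 = (0=5/8, 1=3/8)
  d_2[0] = 5/8*3/4 + 3/8*1/2 = 21/32
  d_2[1] = 5/8*1/4 + 3/8*1/2 = 11/32
d_2 = (0=21/32, 1=11/32)
  d_3[0] = 21/32*3/4 + 11/32*1/2 = 85/128
  d_3[1] = 21/32*1/4 + 11/32*1/2 = 43/128
d_3 = (0=85/128, 1=43/128)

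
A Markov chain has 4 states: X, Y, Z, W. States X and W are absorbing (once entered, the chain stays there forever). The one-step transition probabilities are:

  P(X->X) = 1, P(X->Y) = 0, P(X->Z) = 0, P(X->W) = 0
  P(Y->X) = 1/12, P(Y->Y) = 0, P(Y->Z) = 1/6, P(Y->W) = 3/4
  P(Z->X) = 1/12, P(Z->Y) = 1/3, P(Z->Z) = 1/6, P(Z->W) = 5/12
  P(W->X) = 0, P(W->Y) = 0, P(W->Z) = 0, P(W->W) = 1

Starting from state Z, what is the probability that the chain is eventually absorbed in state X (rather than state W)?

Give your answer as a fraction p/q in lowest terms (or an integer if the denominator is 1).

Answer: 1/7

Derivation:
Let a_i = P(absorbed in X | start in state i).
Boundary conditions: a_X = 1, a_W = 0.
For each transient state i, a_i = sum_j P(i->j) * a_j:
  a_Y = 1/12*a_X + 0*a_Y + 1/6*a_Z + 3/4*a_W
  a_Z = 1/12*a_X + 1/3*a_Y + 1/6*a_Z + 5/12*a_W

Substituting a_X = 1 and a_W = 0, rearrange to (I - Q) a = r where r[i] = P(i -> X):
  [1, -1/6] . (a_Y, a_Z) = 1/12
  [-1/3, 5/6] . (a_Y, a_Z) = 1/12

Solving yields:
  a_Y = 3/28
  a_Z = 1/7

Starting state is Z, so the absorption probability is a_Z = 1/7.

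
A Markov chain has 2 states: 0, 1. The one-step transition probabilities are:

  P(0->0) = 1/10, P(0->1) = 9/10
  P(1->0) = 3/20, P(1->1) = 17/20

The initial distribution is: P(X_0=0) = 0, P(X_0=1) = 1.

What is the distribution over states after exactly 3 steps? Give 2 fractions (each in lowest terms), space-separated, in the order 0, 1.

Propagating the distribution step by step (d_{t+1} = d_t * P):
d_0 = (0=0, 1=1)
  d_1[0] = 0*1/10 + 1*3/20 = 3/20
  d_1[1] = 0*9/10 + 1*17/20 = 17/20
d_1 = (0=3/20, 1=17/20)
  d_2[0] = 3/20*1/10 + 17/20*3/20 = 57/400
  d_2[1] = 3/20*9/10 + 17/20*17/20 = 343/400
d_2 = (0=57/400, 1=343/400)
  d_3[0] = 57/400*1/10 + 343/400*3/20 = 1143/8000
  d_3[1] = 57/400*9/10 + 343/400*17/20 = 6857/8000
d_3 = (0=1143/8000, 1=6857/8000)

Answer: 1143/8000 6857/8000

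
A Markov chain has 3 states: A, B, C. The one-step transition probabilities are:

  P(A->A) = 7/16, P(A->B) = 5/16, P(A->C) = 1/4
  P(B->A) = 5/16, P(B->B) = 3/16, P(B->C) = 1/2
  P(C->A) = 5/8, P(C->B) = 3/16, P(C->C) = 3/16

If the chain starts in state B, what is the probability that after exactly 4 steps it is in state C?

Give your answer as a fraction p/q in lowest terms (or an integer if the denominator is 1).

Computing P^4 by repeated multiplication:
P^1 =
  A: [7/16, 5/16, 1/4]
  B: [5/16, 3/16, 1/2]
  C: [5/8, 3/16, 3/16]
P^2 =
  A: [57/128, 31/128, 5/16]
  B: [65/128, 29/128, 17/64]
  C: [115/256, 17/64, 73/256]
P^3 =
  A: [477/1024, 249/1024, 149/512]
  B: [235/512, 257/1024, 297/1024]
  C: [1875/4096, 499/2048, 1223/4096]
P^4 =
  A: [1891/4096, 2013/8192, 2397/8192]
  B: [7545/16384, 1003/4096, 4827/16384]
  C: [30345/65536, 8019/32768, 19153/65536]

(P^4)[B -> C] = 4827/16384

Answer: 4827/16384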